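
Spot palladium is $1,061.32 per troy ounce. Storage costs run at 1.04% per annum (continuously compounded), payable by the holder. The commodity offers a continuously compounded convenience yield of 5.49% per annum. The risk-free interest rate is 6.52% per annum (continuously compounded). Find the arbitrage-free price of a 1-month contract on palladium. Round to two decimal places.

$1,063.15 per troy ounce

Net carry = r + u − y = 0.0652 + 0.0104 − 0.0549 = 0.0207
F = S·e^((r+u−y)T) = 1061.32 · e^(0.0207 × 1/12) = 1061.32 · e^0.00172500
= 1061.32 × 1.00172649 = $1,063.15 per troy ounce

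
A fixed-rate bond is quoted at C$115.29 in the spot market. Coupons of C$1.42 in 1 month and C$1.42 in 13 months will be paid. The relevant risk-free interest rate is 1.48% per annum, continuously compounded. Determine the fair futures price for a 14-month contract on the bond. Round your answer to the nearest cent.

PV(coupons) I = 1.42·e^(−0.0148·1/12) + 1.42·e^(−0.0148·13/12)
I = 1.4182 + 1.3974 = 2.8156
F = (S − I)·e^(rT) = (115.29 − 2.8156) · e^(0.0148·14/12)
= 112.4744 · e^0.017267 = 112.4744 × 1.017417 = C$114.43

C$114.43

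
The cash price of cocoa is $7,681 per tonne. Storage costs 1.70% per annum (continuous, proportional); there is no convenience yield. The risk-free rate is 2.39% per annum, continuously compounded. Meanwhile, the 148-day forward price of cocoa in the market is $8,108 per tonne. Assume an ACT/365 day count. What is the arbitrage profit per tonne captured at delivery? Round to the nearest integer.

$299 per tonne

Fair forward: F* = S·e^(carry·T), with carry = (r + u) = 0.0239 + 0.0170 = 0.0409
F* = 7681 · e^(0.0409 × 148/365) = 7681 · e^0.016584 = 7681 × 1.016722 = $7809.4417
Market $8108 > fair $7809.4417: forward overpriced → cash-and-carry (buy spot, short the forward).
At maturity, profit = |F_mkt − F*| = |8108 − 7809.4417| = $299 per tonne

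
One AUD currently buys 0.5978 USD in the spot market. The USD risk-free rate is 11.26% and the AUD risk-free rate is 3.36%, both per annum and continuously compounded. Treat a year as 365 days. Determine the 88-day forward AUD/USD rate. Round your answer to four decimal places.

0.6093

F = S·e^((r_USD − r_AUD)T) = 0.5978 · e^((0.1126 − 0.0336) × 88/365)
= 0.5978 · e^0.019047 = 0.5978 × 1.019230
F = 0.6093 USD per AUD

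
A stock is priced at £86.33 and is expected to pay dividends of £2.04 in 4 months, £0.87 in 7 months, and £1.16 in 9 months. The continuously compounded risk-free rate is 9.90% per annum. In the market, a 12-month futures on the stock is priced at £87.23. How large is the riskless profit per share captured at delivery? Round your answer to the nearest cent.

£3.81 per share

PV(dividends) I = 2.04·e^(−0.0990·4/12) + 0.87·e^(−0.0990·7/12) + 1.16·e^(−0.0990·9/12) = 3.8719
Fair futures F* = (S − I)·e^(rT) = (86.33 − 3.8719)·e^0.099000 = 82.4581 × 1.104066 = 91.0392
Market £87.23 < fair 91.0392: forward underpriced → reverse cash-and-carry (short the stock, invest proceeds at r, pay the dividends, go long the forward).
Profit at T = |F_mkt − F*| = |87.23 − 91.0392| = £3.81 per share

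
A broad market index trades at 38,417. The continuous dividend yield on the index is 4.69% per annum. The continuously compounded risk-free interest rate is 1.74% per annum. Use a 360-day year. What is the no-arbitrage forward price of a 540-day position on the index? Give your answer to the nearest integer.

36,754

F = S·e^((r − q)T) = 38417 · e^((0.0174 − 0.0469) × 540/360)
= 38417 · e^-0.044250 = 38417 × 0.956715
F = 36,754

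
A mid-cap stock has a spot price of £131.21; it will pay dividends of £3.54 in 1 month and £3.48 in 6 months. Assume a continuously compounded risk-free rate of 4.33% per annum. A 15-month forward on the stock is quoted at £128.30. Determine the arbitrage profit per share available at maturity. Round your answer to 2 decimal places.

PV(dividends) I = 3.54·e^(−0.0433·1/12) + 3.48·e^(−0.0433·6/12) = 6.9327
Fair forward F* = (S − I)·e^(rT) = (131.21 − 6.9327)·e^0.054125 = 124.2773 × 1.055617 = 131.1892
Market £128.30 < fair 131.1892: forward underpriced → reverse cash-and-carry (short the stock, invest proceeds at r, pay the dividends, go long the forward).
Profit at T = |F_mkt − F*| = |128.30 − 131.1892| = £2.89 per share

£2.89 per share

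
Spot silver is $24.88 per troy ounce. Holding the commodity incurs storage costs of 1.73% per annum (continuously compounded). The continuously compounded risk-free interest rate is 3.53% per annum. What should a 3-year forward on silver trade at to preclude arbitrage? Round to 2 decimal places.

$29.13 per troy ounce

Net carry = r + u − y = 0.0353 + 0.0173 − 0.0000 = 0.0526
F = S·e^((r+u−y)T) = 24.88 · e^(0.0526 × 3) = 24.88 · e^0.157800
= 24.88 × 1.170932 = $29.13 per troy ounce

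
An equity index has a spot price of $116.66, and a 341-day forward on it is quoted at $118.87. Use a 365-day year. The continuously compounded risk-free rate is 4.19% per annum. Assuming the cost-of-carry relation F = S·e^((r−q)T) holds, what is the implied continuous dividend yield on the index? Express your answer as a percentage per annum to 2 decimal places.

2.18%

From F = S·e^((r−q)T): (r − q) = ln(F/S)/T
ln(118.87/116.66) = ln(1.018944) = 0.018767
(r − q) = 0.018767 / (341/365) = 0.020088
q = r − ln(F/S)/T = 0.0419 − 0.020088 = 0.021812
q = 2.18%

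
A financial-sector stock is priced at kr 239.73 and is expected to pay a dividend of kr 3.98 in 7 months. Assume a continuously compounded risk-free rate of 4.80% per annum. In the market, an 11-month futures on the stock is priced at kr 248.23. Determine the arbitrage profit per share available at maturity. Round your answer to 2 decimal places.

PV(dividends) I = 3.98·e^(−0.0480·7/12) = 3.8701
Fair futures F* = (S − I)·e^(rT) = (239.73 − 3.8701)·e^0.044000 = 235.8599 × 1.044982 = 246.4694
Market kr 248.23 > fair 246.4694: forward overpriced → cash-and-carry (borrow at r, buy the stock and collect the dividends, short the forward).
Profit at T = |F_mkt − F*| = |248.23 − 246.4694| = kr 1.76 per share

kr 1.76 per share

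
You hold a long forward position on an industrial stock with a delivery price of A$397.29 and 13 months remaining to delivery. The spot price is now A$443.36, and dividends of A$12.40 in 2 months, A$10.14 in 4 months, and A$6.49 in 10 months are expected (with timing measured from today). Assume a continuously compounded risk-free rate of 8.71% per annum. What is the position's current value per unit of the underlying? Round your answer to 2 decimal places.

PV(remaining dividends) I = 12.40·e^(−0.0871·2/12) + 10.14·e^(−0.0871·4/12) + 6.49·e^(−0.0871·10/12) = 28.1068
Current forward F = (S − I)·e^(rT) = (443.36 − 28.1068)·e^(0.0871·13/12) = 415.2532 × 1.098953 = 456.3437
Value (long) = (F − K)·e^(−rT) = (456.3437 − 397.29) × 0.909957 = 53.7363
Value = A$53.74

A$53.74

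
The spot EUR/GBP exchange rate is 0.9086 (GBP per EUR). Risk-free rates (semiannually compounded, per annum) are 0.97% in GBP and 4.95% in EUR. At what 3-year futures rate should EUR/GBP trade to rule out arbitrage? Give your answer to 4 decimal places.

By covered interest parity, F = S · (1+r_GBP/2)^(2T) / (1+r_EUR/2)^(2T)
= 0.9086 × 1.029455 / 1.157997 = 0.9086 × 0.888996
F = 0.8077 GBP per EUR

0.8077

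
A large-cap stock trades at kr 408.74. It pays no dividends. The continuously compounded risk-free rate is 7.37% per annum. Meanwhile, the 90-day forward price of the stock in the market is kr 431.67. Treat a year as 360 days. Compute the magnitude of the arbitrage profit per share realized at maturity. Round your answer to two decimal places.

Fair forward: F* = S·e^(carry·T), with carry = r = 0.0737
F* = 408.74 · e^(0.0737 × 90/360) = 408.74 · e^0.018425 = 408.74 × 1.018596 = kr 416.3409
Market kr 431.67 > fair kr 416.3409: forward overpriced → cash-and-carry (buy spot, short the forward).
At maturity, profit = |F_mkt − F*| = |431.67 − 416.3409| = kr 15.33 per share

kr 15.33 per share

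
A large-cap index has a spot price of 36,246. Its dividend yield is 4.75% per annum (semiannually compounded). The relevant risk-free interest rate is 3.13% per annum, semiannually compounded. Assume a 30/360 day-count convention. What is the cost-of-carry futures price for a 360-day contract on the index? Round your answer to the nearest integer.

35,675

F = S · (1+r/2)^(2T) / (1+q/2)^(2T)
= 36246 × 1.031545 / 1.048064 = 36246 × 0.984239
F = 35,675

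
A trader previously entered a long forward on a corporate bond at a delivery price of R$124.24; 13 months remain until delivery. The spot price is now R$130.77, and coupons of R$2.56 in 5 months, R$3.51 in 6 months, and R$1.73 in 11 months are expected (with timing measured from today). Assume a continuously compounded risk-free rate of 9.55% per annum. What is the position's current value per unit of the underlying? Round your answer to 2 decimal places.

R$11.35

PV(remaining coupons) I = 2.56·e^(−0.0955·5/12) + 3.51·e^(−0.0955·6/12) + 1.73·e^(−0.0955·11/12) = 7.3915
Current forward F = (S − I)·e^(rT) = (130.77 − 7.3915)·e^(0.0955·13/12) = 123.3785 × 1.109000 = 136.8268
Value (long) = (F − K)·e^(−rT) = (136.8268 − 124.24) × 0.901714 = 11.3497
Value = R$11.35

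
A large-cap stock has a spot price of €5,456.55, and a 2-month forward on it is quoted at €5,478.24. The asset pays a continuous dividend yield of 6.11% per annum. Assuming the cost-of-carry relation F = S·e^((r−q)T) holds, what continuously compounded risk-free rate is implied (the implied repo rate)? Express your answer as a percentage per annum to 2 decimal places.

8.49%

From F = S·e^((r−q)T): (r − q) = ln(F/S)/T
ln(5478.24/5456.55) = ln(1.003975) = 0.003967
(r − q) = 0.003967 / (2/12) = 0.023802
r = ln(F/S)/T + q = 0.023802 + 0.0611 = 0.084902
r = 8.49%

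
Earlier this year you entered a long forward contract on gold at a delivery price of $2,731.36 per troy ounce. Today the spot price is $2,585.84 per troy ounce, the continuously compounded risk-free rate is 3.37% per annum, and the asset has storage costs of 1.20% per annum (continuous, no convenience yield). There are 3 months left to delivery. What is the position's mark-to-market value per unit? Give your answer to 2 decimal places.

Current fair forward for the remaining 3 months: F = S·e^((r + u)·T), (r + u) = 0.0337 + 0.0120 = 0.0457
F = 2585.84 · e^(0.0457 × 3/12) = 2585.84 × 1.01149051 = 2615.5526
Value of long forward = (F − K)·e^(−rT) = (2615.5526 − 2731.36) · e^(−0.0337·3/12)
= -115.8074 × 0.99161039 = -114.84

-$114.84 per troy ounce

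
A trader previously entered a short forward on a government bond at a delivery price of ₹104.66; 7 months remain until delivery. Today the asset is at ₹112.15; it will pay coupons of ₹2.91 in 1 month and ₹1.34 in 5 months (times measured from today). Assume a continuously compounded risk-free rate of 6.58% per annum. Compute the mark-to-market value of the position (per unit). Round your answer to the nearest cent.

PV(remaining coupons) I = 2.91·e^(−0.0658·1/12) + 1.34·e^(−0.0658·5/12) = 4.1978
Current forward F = (S − I)·e^(rT) = (112.15 − 4.1978)·e^(0.0658·7/12) = 107.9522 × 1.039129 = 112.1763
Value (long) = (F − K)·e^(−rT) = (112.1763 − 104.66) × 0.962344 = 7.2333
Short position value = −(long value) = -₹7.23

-₹7.23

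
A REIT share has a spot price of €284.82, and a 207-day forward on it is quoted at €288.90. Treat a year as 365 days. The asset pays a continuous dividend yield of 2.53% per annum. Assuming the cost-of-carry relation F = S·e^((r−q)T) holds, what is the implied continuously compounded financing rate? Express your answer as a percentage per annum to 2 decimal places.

5.04%

From F = S·e^((r−q)T): (r − q) = ln(F/S)/T
ln(288.90/284.82) = ln(1.014325) = 0.014223
(r − q) = 0.014223 / (207/365) = 0.025079
r = ln(F/S)/T + q = 0.025079 + 0.0253 = 0.050379
r = 5.04%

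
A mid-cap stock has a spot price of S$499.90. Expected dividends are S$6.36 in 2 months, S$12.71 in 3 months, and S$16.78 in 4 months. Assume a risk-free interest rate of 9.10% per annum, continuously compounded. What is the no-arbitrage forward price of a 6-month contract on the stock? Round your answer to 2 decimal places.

S$486.58

PV(dividends) I = 6.36·e^(−0.0910·2/12) + 12.71·e^(−0.0910·3/12) + 16.78·e^(−0.0910·4/12)
I = 6.2643 + 12.4241 + 16.2786 = 34.9670
F = (S − I)·e^(rT) = (499.90 − 34.9670) · e^(0.0910·6/12)
= 464.9330 · e^0.045500 = 464.9330 × 1.046551 = S$486.58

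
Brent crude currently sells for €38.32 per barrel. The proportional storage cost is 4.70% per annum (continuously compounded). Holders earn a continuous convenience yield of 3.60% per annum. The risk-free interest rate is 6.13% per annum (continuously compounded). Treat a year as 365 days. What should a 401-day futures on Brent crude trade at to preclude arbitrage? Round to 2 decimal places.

€41.49 per barrel

Net carry = r + u − y = 0.0613 + 0.0470 − 0.0360 = 0.0723
F = S·e^((r+u−y)T) = 38.32 · e^(0.0723 × 401/365) = 38.32 · e^0.079431
= 38.32 × 1.082671 = €41.49 per barrel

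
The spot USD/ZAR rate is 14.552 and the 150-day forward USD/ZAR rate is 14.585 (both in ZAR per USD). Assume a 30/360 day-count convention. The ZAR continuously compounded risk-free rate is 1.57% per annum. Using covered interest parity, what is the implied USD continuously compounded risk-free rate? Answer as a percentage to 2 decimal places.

F = S·e^((r_ZAR − r_USD)T) ⇒ r_USD = r_ZAR − ln(F/S)/T
ln(14.585/14.552) = 0.002265; /(150/360) = 0.005436
r_USD = 0.0157 − 0.005436 = 0.010264
r_USD = 1.03%

1.03%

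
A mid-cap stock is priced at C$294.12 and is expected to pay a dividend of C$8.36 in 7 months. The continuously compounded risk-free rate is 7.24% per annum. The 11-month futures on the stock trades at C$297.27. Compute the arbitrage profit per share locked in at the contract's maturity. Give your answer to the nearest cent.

C$8.47 per share

PV(dividends) I = 8.36·e^(−0.0724·7/12) = 8.0143
Fair futures F* = (S − I)·e^(rT) = (294.12 − 8.0143)·e^0.066367 = 286.1057 × 1.068619 = 305.7380
Market C$297.27 < fair 305.7380: forward underpriced → reverse cash-and-carry (short the stock, invest proceeds at r, pay the dividends, go long the forward).
Profit at T = |F_mkt − F*| = |297.27 − 305.7380| = C$8.47 per share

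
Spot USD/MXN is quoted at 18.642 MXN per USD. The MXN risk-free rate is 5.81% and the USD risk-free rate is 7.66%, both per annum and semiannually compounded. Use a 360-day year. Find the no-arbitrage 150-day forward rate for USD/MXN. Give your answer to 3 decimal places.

By covered interest parity, F = S · (1+r_MXN/2)^(2T) / (1+r_USD/2)^(2T)
= 18.642 × 1.024150 / 1.031816 = 18.642 × 0.992570
F = 18.503 MXN per USD

18.503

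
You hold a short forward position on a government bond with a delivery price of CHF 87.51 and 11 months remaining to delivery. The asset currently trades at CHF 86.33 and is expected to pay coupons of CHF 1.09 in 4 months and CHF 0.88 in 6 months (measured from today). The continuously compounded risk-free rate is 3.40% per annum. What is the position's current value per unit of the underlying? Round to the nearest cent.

PV(remaining coupons) I = 1.09·e^(−0.0340·4/12) + 0.88·e^(−0.0340·6/12) = 1.9429
Current forward F = (S − I)·e^(rT) = (86.33 − 1.9429)·e^(0.0340·11/12) = 84.3871 × 1.031657 = 87.0585
Value (long) = (F − K)·e^(−rT) = (87.0585 − 87.51) × 0.969314 = -0.4376
Short position value = −(long value) = CHF 0.44

CHF 0.44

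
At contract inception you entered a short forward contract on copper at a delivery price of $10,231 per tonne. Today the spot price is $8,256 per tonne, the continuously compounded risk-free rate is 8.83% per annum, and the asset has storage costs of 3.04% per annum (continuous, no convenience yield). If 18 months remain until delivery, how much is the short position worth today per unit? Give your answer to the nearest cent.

$320.62 per tonne

Current fair forward for the remaining 18 months: F = S·e^((r + u)·T), (r + u) = 0.0883 + 0.0304 = 0.1187
F = 8256 · e^(0.1187 × 18/12) = 8256 × 1.19488506 = 9864.9711
Value of long forward = (F − K)·e^(−rT) = (9864.9711 − 10231) · e^(−0.0883·18/12)
= -366.0289 × 0.87594673 = -320.62
Short position value = −(long value) = $320.62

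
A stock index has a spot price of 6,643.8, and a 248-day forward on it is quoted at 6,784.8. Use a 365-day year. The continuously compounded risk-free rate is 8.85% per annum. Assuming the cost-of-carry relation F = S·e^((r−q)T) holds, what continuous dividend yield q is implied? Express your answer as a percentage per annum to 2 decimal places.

From F = S·e^((r−q)T): (r − q) = ln(F/S)/T
ln(6784.8/6643.8) = ln(1.021223) = 0.021001
(r − q) = 0.021001 / (248/365) = 0.030909
q = r − ln(F/S)/T = 0.0885 − 0.030909 = 0.057591
q = 5.76%

5.76%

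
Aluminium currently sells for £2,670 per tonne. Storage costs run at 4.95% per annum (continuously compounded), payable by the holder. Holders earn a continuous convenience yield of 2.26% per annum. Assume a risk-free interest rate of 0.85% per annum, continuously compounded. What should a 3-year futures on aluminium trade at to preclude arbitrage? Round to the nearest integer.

£2,969 per tonne

Net carry = r + u − y = 0.0085 + 0.0495 − 0.0226 = 0.0354
F = S·e^((r+u−y)T) = 2670 · e^(0.0354 × 3) = 2670 · e^0.106200
= 2670 × 1.112044 = £2,969 per tonne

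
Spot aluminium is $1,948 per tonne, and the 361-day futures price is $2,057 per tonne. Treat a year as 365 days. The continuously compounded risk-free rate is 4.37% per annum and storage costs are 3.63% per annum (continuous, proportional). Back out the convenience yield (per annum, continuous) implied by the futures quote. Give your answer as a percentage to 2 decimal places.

2.50%

F = S·e^((r+u−y)T) ⇒ (r+u−y) = ln(F/S)/T
ln(2057/1948) = 0.054445; /T ⇒ 0.055048
y = r + u − ln(F/S)/T = 0.0437 + 0.0363 − 0.055048 = 0.024952
y = 2.50%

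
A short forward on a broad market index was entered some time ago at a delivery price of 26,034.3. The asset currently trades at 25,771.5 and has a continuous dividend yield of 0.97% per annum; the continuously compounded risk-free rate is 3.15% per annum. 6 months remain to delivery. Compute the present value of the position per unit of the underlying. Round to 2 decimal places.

-19.34

Current fair forward for the remaining 6 months: F = S·e^((r − q)·T), (r − q) = 0.0315 − 0.0097 = 0.0218
F = 25771.5 · e^(0.0218 × 6/12) = 25771.5 × 1.01095962 = 26053.9458
Value of long forward = (F − K)·e^(−rT) = (26053.9458 − 26034.3) · e^(−0.0315·6/12)
= 19.6458 × 0.98437338 = 19.34
Short position value = −(long value) = -19.34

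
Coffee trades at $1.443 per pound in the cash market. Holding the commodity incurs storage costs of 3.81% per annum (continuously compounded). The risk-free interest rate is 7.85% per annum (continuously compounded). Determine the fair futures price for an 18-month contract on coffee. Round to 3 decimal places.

$1.719 per pound

Net carry = r + u − y = 0.0785 + 0.0381 − 0.0000 = 0.1166
F = S·e^((r+u−y)T) = 1.443 · e^(0.1166 × 18/12) = 1.443 · e^0.174900
= 1.443 × 1.191127 = $1.719 per pound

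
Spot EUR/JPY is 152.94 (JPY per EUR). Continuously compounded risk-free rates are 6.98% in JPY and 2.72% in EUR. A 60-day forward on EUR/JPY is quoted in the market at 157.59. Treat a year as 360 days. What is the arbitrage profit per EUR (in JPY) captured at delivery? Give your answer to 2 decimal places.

Fair forward: F* = S·e^(carry·T), with carry = (r_JPY − r_EUR) = 0.0698 − 0.0272 = 0.0426
F* = 152.94 · e^(0.0426 × 60/360) = 152.94 · e^0.007100 = 152.94 × 1.007125 = 154.0297
Market 157.59 > fair 154.0297: forward overpriced → cash-and-carry (buy spot, short the forward).
At maturity, profit = |F_mkt − F*| = |157.59 − 154.0297| = 3.56 per EUR (in JPY)

3.56 per EUR (in JPY)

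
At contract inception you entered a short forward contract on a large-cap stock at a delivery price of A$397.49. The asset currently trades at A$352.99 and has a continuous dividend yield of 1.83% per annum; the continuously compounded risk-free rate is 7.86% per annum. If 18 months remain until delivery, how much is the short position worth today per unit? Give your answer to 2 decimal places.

Current fair forward for the remaining 18 months: F = S·e^((r − q)·T), (r − q) = 0.0786 − 0.0183 = 0.0603
F = 352.99 · e^(0.0603 × 18/12) = 352.99 × 1.094667 = 386.4065
Value of long forward = (F − K)·e^(−rT) = (386.4065 − 397.49) · e^(−0.0786·18/12)
= -11.0835 × 0.888785 = -9.85
Short position value = −(long value) = A$9.85

A$9.85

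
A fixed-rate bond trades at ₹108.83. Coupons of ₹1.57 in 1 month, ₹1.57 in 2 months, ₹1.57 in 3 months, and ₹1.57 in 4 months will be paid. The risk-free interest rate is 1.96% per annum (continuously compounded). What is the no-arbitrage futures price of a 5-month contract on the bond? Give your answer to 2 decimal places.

₹103.42

PV(coupons) I = 1.57·e^(−0.0196·1/12) + 1.57·e^(−0.0196·2/12) + 1.57·e^(−0.0196·3/12) + 1.57·e^(−0.0196·4/12)
I = 1.5674 + 1.5649 + 1.5623 + 1.5598 = 6.2544
F = (S − I)·e^(rT) = (108.83 − 6.2544) · e^(0.0196·5/12)
= 102.5756 · e^0.008167 = 102.5756 × 1.008200 = ₹103.42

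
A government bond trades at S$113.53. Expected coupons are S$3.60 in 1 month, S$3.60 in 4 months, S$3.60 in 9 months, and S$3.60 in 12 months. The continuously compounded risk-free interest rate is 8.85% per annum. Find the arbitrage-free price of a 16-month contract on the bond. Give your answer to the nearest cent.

PV(coupons) I = 3.60·e^(−0.0885·1/12) + 3.60·e^(−0.0885·4/12) + 3.60·e^(−0.0885·9/12) + 3.60·e^(−0.0885·12/12)
I = 3.5735 + 3.4954 + 3.3688 + 3.2951 = 13.7328
F = (S − I)·e^(rT) = (113.53 − 13.7328) · e^(0.0885·16/12)
= 99.7972 · e^0.118000 = 99.7972 × 1.125244 = S$112.30

S$112.30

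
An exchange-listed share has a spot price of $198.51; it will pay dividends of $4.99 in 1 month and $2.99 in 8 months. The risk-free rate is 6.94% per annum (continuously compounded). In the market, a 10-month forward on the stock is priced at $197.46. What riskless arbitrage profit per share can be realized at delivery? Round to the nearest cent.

PV(dividends) I = 4.99·e^(−0.0694·1/12) + 2.99·e^(−0.0694·8/12) = 7.8160
Fair forward F* = (S − I)·e^(rT) = (198.51 − 7.8160)·e^0.057833 = 190.6940 × 1.059538 = 202.0475
Market $197.46 < fair 202.0475: forward underpriced → reverse cash-and-carry (short the stock, invest proceeds at r, pay the dividends, go long the forward).
Profit at T = |F_mkt − F*| = |197.46 − 202.0475| = $4.59 per share

$4.59 per share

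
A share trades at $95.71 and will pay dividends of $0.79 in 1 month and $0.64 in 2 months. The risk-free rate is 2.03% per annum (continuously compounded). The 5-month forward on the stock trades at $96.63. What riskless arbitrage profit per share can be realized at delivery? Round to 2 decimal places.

PV(dividends) I = 0.79·e^(−0.0203·1/12) + 0.64·e^(−0.0203·2/12) = 1.4265
Fair forward F* = (S − I)·e^(rT) = (95.71 − 1.4265)·e^0.008458 = 94.2835 × 1.008494 = 95.0843
Market $96.63 > fair 95.0843: forward overpriced → cash-and-carry (borrow at r, buy the stock and collect the dividends, short the forward).
Profit at T = |F_mkt − F*| = |96.63 − 95.0843| = $1.55 per share

$1.55 per share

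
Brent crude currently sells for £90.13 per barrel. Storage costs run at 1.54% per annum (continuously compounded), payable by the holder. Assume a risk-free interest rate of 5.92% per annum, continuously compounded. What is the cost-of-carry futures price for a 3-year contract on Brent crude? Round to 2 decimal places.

£112.74 per barrel

Net carry = r + u − y = 0.0592 + 0.0154 − 0.0000 = 0.0746
F = S·e^((r+u−y)T) = 90.13 · e^(0.0746 × 3) = 90.13 · e^0.223800
= 90.13 × 1.250821 = £112.74 per barrel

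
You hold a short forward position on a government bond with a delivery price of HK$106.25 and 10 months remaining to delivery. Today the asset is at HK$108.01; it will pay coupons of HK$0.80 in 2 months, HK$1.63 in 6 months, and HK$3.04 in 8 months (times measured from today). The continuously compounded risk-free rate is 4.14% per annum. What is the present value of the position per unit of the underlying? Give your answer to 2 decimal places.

-HK$0.01

PV(remaining coupons) I = 0.80·e^(−0.0414·2/12) + 1.63·e^(−0.0414·6/12) + 3.04·e^(−0.0414·8/12) = 5.3483
Current forward F = (S − I)·e^(rT) = (108.01 − 5.3483)·e^(0.0414·10/12) = 102.6617 × 1.035102 = 106.2653
Value (long) = (F − K)·e^(−rT) = (106.2653 − 106.25) × 0.966088 = 0.0148
Short position value = −(long value) = -HK$0.01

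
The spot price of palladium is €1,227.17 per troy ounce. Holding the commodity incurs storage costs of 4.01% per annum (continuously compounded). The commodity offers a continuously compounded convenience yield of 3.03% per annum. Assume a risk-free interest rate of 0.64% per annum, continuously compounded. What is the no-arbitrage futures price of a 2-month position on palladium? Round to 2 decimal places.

Net carry = r + u − y = 0.0064 + 0.0401 − 0.0303 = 0.0162
F = S·e^((r+u−y)T) = 1227.17 · e^(0.0162 × 2/12) = 1227.17 · e^0.00270000
= 1227.17 × 1.00270365 = €1,230.49 per troy ounce

€1,230.49 per troy ounce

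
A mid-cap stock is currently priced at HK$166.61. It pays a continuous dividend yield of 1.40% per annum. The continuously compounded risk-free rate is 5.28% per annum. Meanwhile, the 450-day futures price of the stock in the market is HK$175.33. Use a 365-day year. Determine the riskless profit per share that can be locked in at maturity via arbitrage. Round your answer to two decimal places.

Fair futures: F* = S·e^(carry·T), with carry = (r − q) = 0.0528 − 0.0140 = 0.0388
F* = 166.61 · e^(0.0388 × 450/365) = 166.61 · e^0.047836 = 166.61 × 1.048999 = HK$174.7737
Market HK$175.33 > fair HK$174.7737: forward overpriced → cash-and-carry (buy spot, short the forward).
At maturity, profit = |F_mkt − F*| = |175.33 − 174.7737| = HK$0.56 per share

HK$0.56 per share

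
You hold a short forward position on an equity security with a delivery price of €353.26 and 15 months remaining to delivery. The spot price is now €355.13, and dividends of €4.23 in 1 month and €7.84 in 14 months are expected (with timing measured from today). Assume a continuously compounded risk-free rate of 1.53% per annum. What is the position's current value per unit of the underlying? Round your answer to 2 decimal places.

€3.36

PV(remaining dividends) I = 4.23·e^(−0.0153·1/12) + 7.84·e^(−0.0153·14/12) = 11.9259
Current forward F = (S − I)·e^(rT) = (355.13 − 11.9259)·e^(0.0153·15/12) = 343.2041 × 1.019309 = 349.8310
Value (long) = (F − K)·e^(−rT) = (349.8310 − 353.26) × 0.981057 = -3.3640
Short position value = −(long value) = €3.36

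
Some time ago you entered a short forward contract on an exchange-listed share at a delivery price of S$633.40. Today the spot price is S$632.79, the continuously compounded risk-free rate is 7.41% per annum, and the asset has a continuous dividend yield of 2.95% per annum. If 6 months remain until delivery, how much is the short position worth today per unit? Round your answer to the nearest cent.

Current fair forward for the remaining 6 months: F = S·e^((r − q)·T), (r − q) = 0.0741 − 0.0295 = 0.0446
F = 632.79 · e^(0.0446 × 6/12) = 632.79 × 1.022551 = 647.0600
Value of long forward = (F − K)·e^(−rT) = (647.0600 − 633.40) · e^(−0.0741·6/12)
= 13.6600 × 0.963628 = 13.16
Short position value = −(long value) = -S$13.16

-S$13.16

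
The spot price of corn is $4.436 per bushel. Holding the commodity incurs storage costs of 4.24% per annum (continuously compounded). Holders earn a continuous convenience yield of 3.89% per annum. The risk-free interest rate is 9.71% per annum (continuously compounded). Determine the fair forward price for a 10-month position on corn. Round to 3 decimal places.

$4.824 per bushel

Net carry = r + u − y = 0.0971 + 0.0424 − 0.0389 = 0.1006
F = S·e^((r+u−y)T) = 4.436 · e^(0.1006 × 10/12) = 4.436 · e^0.083833
= 4.436 × 1.087447 = $4.824 per bushel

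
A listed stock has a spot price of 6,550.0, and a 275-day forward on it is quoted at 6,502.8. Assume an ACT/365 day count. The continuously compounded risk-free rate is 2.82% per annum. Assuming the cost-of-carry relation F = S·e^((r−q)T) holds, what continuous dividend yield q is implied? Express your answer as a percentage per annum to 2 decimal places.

3.78%

From F = S·e^((r−q)T): (r − q) = ln(F/S)/T
ln(6502.8/6550.0) = ln(0.992794) = -0.007232
(r − q) = -0.007232 / (275/365) = -0.009599
q = r − ln(F/S)/T = 0.0282 + 0.009599 = 0.037799
q = 3.78%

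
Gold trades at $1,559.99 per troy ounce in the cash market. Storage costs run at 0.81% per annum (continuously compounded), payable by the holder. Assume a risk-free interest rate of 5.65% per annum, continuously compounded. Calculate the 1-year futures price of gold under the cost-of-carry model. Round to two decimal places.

$1,664.09 per troy ounce

Net carry = r + u − y = 0.0565 + 0.0081 − 0.0000 = 0.0646
F = S·e^((r+u−y)T) = 1559.99 · e^(0.0646 × 12/12) = 1559.99 · e^0.06460000
= 1559.99 × 1.06673225 = $1,664.09 per troy ounce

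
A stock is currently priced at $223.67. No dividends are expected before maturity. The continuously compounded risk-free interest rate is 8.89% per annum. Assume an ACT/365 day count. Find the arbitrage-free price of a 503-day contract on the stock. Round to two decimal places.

F = S·e^(rT) = 223.67 · e^(0.0889 × 503/365)
= 223.67 · e^0.122512 = 223.67 × 1.130333
F = $252.82

$252.82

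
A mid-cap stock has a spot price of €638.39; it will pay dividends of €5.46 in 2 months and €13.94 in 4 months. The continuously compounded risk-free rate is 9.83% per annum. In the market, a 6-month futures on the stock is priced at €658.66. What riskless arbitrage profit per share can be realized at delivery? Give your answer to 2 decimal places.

€7.92 per share

PV(dividends) I = 5.46·e^(−0.0983·2/12) + 13.94·e^(−0.0983·4/12) = 18.8619
Fair futures F* = (S − I)·e^(rT) = (638.39 − 18.8619)·e^0.049150 = 619.5281 × 1.050378 = 650.7387
Market €658.66 > fair 650.7387: forward overpriced → cash-and-carry (borrow at r, buy the stock and collect the dividends, short the forward).
Profit at T = |F_mkt − F*| = |658.66 − 650.7387| = €7.92 per share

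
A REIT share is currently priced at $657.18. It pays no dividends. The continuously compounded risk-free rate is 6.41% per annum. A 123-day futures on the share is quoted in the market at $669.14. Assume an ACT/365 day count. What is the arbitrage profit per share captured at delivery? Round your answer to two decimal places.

Fair futures: F* = S·e^(carry·T), with carry = r = 0.0641
F* = 657.18 · e^(0.0641 × 123/365) = 657.18 · e^0.021601 = 657.18 × 1.021836 = $671.5302
Market $669.14 < fair $671.5302: forward underpriced → reverse cash-and-carry (short spot, go long the forward).
At maturity, profit = |F_mkt − F*| = |669.14 − 671.5302| = $2.39 per share

$2.39 per share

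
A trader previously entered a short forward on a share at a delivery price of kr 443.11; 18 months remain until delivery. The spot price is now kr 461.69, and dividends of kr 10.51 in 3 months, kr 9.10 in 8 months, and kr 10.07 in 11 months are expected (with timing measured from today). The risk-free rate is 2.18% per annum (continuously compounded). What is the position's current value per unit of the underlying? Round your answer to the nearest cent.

-kr 3.54

PV(remaining dividends) I = 10.51·e^(−0.0218·3/12) + 9.10·e^(−0.0218·8/12) + 10.07·e^(−0.0218·11/12) = 29.2923
Current forward F = (S − I)·e^(rT) = (461.69 − 29.2923)·e^(0.0218·18/12) = 432.3977 × 1.033241 = 446.7710
Value (long) = (F − K)·e^(−rT) = (446.7710 − 443.11) × 0.967829 = 3.5432
Short position value = −(long value) = -kr 3.54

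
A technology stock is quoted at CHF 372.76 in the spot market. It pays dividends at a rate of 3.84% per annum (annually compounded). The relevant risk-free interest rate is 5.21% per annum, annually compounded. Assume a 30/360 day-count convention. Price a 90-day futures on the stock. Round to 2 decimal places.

CHF 373.98

F = S · (1+r)^T / (1+q)^T
= 372.76 × 1.012778 / 1.009465 = 372.76 × 1.003282
F = CHF 373.98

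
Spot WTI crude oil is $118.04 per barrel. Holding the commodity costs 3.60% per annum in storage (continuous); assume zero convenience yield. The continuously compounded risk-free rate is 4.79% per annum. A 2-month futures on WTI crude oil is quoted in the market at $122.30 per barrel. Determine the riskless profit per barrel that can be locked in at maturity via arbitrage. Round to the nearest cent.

$2.60 per barrel

Fair futures: F* = S·e^(carry·T), with carry = (r + u) = 0.0479 + 0.0360 = 0.0839
F* = 118.04 · e^(0.0839 × 2/12) = 118.04 · e^0.013983 = 118.04 × 1.014081 = $119.7021
Market $122.30 > fair $119.7021: forward overpriced → cash-and-carry (buy spot, short the forward).
At maturity, profit = |F_mkt − F*| = |122.30 − 119.7021| = $2.60 per barrel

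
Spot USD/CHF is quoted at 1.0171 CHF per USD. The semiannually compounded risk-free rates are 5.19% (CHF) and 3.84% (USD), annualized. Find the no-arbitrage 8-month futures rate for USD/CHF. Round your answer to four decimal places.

1.0261

By covered interest parity, F = S · (1+r_CHF/2)^(2T) / (1+r_USD/2)^(2T)
= 1.0171 × 1.034749 / 1.025682 = 1.0171 × 1.008840
F = 1.0261 CHF per USD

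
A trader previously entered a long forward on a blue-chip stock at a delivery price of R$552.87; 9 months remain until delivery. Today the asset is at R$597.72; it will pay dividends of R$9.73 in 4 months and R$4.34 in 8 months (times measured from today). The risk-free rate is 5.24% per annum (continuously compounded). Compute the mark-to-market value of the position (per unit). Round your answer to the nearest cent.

R$52.40

PV(remaining dividends) I = 9.73·e^(−0.0524·4/12) + 4.34·e^(−0.0524·8/12) = 13.7525
Current forward F = (S − I)·e^(rT) = (597.72 − 13.7525)·e^(0.0524·9/12) = 583.9675 × 1.040082 = 607.3741
Value (long) = (F − K)·e^(−rT) = (607.3741 − 552.87) × 0.961462 = 52.4036
Value = R$52.40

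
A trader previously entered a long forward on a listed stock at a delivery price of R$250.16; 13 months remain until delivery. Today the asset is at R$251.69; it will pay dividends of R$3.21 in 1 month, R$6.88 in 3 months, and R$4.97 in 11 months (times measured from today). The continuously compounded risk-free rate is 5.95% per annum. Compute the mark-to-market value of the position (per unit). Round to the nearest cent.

R$2.47

PV(remaining dividends) I = 3.21·e^(−0.0595·1/12) + 6.88·e^(−0.0595·3/12) + 4.97·e^(−0.0595·11/12) = 14.6787
Current forward F = (S − I)·e^(rT) = (251.69 − 14.6787)·e^(0.0595·13/12) = 237.0113 × 1.066581 = 252.7917
Value (long) = (F − K)·e^(−rT) = (252.7917 − 250.16) × 0.937575 = 2.4674
Value = R$2.47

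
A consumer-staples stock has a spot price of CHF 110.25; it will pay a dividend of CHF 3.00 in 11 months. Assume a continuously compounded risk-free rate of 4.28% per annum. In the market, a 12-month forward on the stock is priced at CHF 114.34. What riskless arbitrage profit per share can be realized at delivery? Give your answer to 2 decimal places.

PV(dividends) I = 3.00·e^(−0.0428·11/12) = 2.8846
Fair forward F* = (S − I)·e^(rT) = (110.25 − 2.8846)·e^0.042800 = 107.3654 × 1.043729 = 112.0604
Market CHF 114.34 > fair 112.0604: forward overpriced → cash-and-carry (borrow at r, buy the stock and collect the dividends, short the forward).
Profit at T = |F_mkt − F*| = |114.34 − 112.0604| = CHF 2.28 per share

CHF 2.28 per share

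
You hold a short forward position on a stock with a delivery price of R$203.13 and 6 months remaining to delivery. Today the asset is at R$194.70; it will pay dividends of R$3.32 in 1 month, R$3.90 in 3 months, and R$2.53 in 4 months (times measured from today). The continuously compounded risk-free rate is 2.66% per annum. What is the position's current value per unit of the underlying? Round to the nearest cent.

R$15.44

PV(remaining dividends) I = 3.32·e^(−0.0266·1/12) + 3.90·e^(−0.0266·3/12) + 2.53·e^(−0.0266·4/12) = 9.6945
Current forward F = (S − I)·e^(rT) = (194.70 − 9.6945)·e^(0.0266·6/12) = 185.0055 × 1.013389 = 187.4825
Value (long) = (F − K)·e^(−rT) = (187.4825 − 203.13) × 0.986788 = -15.4408
Short position value = −(long value) = R$15.44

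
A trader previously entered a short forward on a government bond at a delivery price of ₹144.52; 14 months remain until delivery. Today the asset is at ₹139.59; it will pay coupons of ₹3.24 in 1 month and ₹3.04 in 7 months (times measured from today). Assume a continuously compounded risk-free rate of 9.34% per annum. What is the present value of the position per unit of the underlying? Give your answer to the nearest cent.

PV(remaining coupons) I = 3.24·e^(−0.0934·1/12) + 3.04·e^(−0.0934·7/12) = 6.0937
Current forward F = (S − I)·e^(rT) = (139.59 − 6.0937)·e^(0.0934·14/12) = 133.4963 × 1.115125 = 148.8651
Value (long) = (F − K)·e^(−rT) = (148.8651 − 144.52) × 0.896760 = 3.8965
Short position value = −(long value) = -₹3.90

-₹3.90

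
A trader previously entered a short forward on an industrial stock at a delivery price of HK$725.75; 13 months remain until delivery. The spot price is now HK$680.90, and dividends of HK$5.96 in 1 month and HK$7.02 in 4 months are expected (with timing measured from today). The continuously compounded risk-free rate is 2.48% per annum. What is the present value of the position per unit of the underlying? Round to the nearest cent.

PV(remaining dividends) I = 5.96·e^(−0.0248·1/12) + 7.02·e^(−0.0248·4/12) = 12.9099
Current forward F = (S − I)·e^(rT) = (680.90 − 12.9099)·e^(0.0248·13/12) = 667.9901 × 1.027231 = 686.1801
Value (long) = (F − K)·e^(−rT) = (686.1801 − 725.75) × 0.973491 = -38.5209
Short position value = −(long value) = HK$38.52

HK$38.52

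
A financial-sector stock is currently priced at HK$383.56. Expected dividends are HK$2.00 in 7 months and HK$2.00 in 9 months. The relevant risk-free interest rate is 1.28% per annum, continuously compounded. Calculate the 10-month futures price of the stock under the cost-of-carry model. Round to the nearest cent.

HK$383.66

PV(dividends) I = 2.00·e^(−0.0128·7/12) + 2.00·e^(−0.0128·9/12)
I = 1.9851 + 1.9809 = 3.9660
F = (S − I)·e^(rT) = (383.56 − 3.9660) · e^(0.0128·10/12)
= 379.5940 · e^0.010667 = 379.5940 × 1.010724 = HK$383.66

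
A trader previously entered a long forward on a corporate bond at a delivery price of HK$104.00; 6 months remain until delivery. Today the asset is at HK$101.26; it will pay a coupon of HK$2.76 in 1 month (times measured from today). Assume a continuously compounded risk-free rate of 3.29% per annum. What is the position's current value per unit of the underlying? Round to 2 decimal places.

-HK$3.80

PV(remaining coupons) I = 2.76·e^(−0.0329·1/12) = 2.7524
Current forward F = (S − I)·e^(rT) = (101.26 − 2.7524)·e^(0.0329·6/12) = 98.5076 × 1.016586 = 100.1414
Value (long) = (F − K)·e^(−rT) = (100.1414 − 104.00) × 0.983685 = -3.7956
Value = -HK$3.80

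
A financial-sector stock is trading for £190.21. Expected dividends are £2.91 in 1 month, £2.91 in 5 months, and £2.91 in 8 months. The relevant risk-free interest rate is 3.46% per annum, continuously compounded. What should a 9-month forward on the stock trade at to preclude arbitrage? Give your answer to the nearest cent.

£186.37

PV(dividends) I = 2.91·e^(−0.0346·1/12) + 2.91·e^(−0.0346·5/12) + 2.91·e^(−0.0346·8/12)
I = 2.9016 + 2.8683 + 2.8436 = 8.6135
F = (S − I)·e^(rT) = (190.21 − 8.6135) · e^(0.0346·9/12)
= 181.5965 · e^0.025950 = 181.5965 × 1.026290 = £186.37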